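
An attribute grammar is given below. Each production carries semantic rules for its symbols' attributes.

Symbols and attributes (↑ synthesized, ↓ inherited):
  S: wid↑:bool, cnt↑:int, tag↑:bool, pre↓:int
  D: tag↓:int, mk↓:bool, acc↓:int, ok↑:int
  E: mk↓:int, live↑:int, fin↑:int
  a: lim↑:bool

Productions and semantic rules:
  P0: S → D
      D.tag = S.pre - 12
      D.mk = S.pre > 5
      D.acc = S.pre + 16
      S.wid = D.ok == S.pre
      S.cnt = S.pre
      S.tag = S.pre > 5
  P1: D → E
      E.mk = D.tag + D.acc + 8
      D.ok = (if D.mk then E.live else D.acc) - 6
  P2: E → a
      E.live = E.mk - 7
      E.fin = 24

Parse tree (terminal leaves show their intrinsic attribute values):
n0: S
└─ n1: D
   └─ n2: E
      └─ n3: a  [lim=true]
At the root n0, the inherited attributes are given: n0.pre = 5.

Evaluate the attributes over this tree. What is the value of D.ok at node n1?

15

1. n0.pre = 5  [given at root]
2. n1.tag = -7  [S.pre - 12]
3. n1.mk = false  [S.pre > 5]
4. n1.acc = 21  [S.pre + 16]
5. n2.mk = 22  [D.tag + D.acc + 8]
6. n3.lim = true  [terminal]
7. n2.live = 15  [E.mk - 7]
8. n2.fin = 24  [24]
9. n1.ok = 15  [(if D.mk then E.live else D.acc) - 6]
10. n0.wid = false  [D.ok == S.pre]
11. n0.cnt = 5  [S.pre]
12. n0.tag = false  [S.pre > 5]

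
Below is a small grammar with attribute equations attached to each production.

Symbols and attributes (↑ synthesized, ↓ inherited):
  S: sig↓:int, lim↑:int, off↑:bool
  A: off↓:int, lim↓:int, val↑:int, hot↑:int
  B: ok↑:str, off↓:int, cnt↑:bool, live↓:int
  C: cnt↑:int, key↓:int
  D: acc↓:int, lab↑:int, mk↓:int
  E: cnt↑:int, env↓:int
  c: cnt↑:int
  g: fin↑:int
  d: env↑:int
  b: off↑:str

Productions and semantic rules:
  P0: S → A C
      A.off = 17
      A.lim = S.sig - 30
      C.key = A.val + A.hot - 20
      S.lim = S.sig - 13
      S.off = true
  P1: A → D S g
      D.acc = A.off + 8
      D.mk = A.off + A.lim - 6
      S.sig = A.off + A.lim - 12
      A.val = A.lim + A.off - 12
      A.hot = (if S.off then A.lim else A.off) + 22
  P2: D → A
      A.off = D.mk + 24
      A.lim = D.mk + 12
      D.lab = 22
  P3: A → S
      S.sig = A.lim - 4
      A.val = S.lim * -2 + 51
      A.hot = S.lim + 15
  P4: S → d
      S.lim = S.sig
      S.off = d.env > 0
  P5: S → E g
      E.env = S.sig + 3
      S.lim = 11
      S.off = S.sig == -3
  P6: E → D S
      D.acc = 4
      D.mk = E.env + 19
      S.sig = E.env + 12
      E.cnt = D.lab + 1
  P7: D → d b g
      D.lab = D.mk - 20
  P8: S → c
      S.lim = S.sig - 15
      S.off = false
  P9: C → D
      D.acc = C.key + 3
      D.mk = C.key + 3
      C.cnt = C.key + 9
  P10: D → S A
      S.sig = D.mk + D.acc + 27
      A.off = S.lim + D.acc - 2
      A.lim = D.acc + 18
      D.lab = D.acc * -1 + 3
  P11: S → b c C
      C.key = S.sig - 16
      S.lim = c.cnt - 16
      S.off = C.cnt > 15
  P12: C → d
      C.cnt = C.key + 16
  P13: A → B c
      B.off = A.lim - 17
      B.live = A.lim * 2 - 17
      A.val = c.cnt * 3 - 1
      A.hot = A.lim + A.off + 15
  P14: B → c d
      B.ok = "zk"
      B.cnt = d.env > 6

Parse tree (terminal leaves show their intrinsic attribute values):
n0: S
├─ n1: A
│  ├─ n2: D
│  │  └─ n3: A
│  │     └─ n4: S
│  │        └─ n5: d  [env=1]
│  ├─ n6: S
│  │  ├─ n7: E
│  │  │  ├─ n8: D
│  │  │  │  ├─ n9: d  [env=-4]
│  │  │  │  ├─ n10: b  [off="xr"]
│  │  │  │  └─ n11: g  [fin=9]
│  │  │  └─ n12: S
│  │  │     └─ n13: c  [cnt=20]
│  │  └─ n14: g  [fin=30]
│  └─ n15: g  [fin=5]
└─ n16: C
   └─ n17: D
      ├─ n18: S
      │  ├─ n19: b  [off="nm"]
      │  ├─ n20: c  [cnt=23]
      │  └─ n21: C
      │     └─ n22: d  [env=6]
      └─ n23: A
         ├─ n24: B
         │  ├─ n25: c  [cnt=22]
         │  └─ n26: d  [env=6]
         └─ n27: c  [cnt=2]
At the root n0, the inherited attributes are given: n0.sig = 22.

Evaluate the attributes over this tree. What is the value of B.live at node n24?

1. n0.sig = 22  [given at root]
2. n1.off = 17  [17]
3. n1.lim = -8  [S.sig - 30]
4. n2.acc = 25  [A.off + 8]
5. n2.mk = 3  [A.off + A.lim - 6]
6. n3.off = 27  [D.mk + 24]
7. n3.lim = 15  [D.mk + 12]
8. n4.sig = 11  [A.lim - 4]
9. n5.env = 1  [terminal]
10. n4.lim = 11  [S.sig]
11. n4.off = true  [d.env > 0]
12. n3.val = 29  [S.lim * -2 + 51]
13. n3.hot = 26  [S.lim + 15]
14. n2.lab = 22  [22]
15. n6.sig = -3  [A.off + A.lim - 12]
16. n7.env = 0  [S.sig + 3]
17. n8.acc = 4  [4]
18. n8.mk = 19  [E.env + 19]
19. n9.env = -4  [terminal]
20. n10.off = "xr"  [terminal]
21. n11.fin = 9  [terminal]
22. n8.lab = -1  [D.mk - 20]
23. n12.sig = 12  [E.env + 12]
24. n13.cnt = 20  [terminal]
25. n12.lim = -3  [S.sig - 15]
26. n12.off = false  [false]
27. n7.cnt = 0  [D.lab + 1]
28. n14.fin = 30  [terminal]
29. n6.lim = 11  [11]
30. n6.off = true  [S.sig == -3]
31. n15.fin = 5  [terminal]
32. n1.val = -3  [A.lim + A.off - 12]
33. n1.hot = 14  [(if S.off then A.lim else A.off) + 22]
34. n16.key = -9  [A.val + A.hot - 20]
35. n17.acc = -6  [C.key + 3]
36. n17.mk = -6  [C.key + 3]
37. n18.sig = 15  [D.mk + D.acc + 27]
38. n19.off = "nm"  [terminal]
39. n20.cnt = 23  [terminal]
40. n21.key = -1  [S.sig - 16]
41. n22.env = 6  [terminal]
42. n21.cnt = 15  [C.key + 16]
43. n18.lim = 7  [c.cnt - 16]
44. n18.off = false  [C.cnt > 15]
45. n23.off = -1  [S.lim + D.acc - 2]
46. n23.lim = 12  [D.acc + 18]
47. n24.off = -5  [A.lim - 17]
48. n24.live = 7  [A.lim * 2 - 17]
49. n25.cnt = 22  [terminal]
50. n26.env = 6  [terminal]
51. n24.ok = "zk"  ["zk"]
52. n24.cnt = false  [d.env > 6]
53. n27.cnt = 2  [terminal]
54. n23.val = 5  [c.cnt * 3 - 1]
55. n23.hot = 26  [A.lim + A.off + 15]
56. n17.lab = 9  [D.acc * -1 + 3]
57. n16.cnt = 0  [C.key + 9]
58. n0.lim = 9  [S.sig - 13]
59. n0.off = true  [true]

7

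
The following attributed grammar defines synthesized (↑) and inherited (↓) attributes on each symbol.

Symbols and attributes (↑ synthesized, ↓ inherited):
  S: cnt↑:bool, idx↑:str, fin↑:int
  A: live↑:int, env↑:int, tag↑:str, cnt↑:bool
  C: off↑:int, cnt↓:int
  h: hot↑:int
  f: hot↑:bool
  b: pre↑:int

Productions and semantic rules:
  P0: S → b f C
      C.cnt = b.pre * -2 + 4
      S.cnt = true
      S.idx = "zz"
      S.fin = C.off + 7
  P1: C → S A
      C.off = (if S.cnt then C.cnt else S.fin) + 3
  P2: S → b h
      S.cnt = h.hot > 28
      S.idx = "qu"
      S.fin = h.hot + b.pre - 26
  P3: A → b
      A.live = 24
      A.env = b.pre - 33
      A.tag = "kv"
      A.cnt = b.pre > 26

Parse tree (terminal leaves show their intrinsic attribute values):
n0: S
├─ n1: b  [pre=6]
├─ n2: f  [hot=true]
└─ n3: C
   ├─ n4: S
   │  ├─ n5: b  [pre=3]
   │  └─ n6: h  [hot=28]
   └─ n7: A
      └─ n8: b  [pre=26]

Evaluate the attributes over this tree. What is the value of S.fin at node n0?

15

1. n1.pre = 6  [terminal]
2. n2.hot = true  [terminal]
3. n3.cnt = -8  [b.pre * -2 + 4]
4. n5.pre = 3  [terminal]
5. n6.hot = 28  [terminal]
6. n4.cnt = false  [h.hot > 28]
7. n4.idx = "qu"  ["qu"]
8. n4.fin = 5  [h.hot + b.pre - 26]
9. n8.pre = 26  [terminal]
10. n7.live = 24  [24]
11. n7.env = -7  [b.pre - 33]
12. n7.tag = "kv"  ["kv"]
13. n7.cnt = false  [b.pre > 26]
14. n3.off = 8  [(if S.cnt then C.cnt else S.fin) + 3]
15. n0.cnt = true  [true]
16. n0.idx = "zz"  ["zz"]
17. n0.fin = 15  [C.off + 7]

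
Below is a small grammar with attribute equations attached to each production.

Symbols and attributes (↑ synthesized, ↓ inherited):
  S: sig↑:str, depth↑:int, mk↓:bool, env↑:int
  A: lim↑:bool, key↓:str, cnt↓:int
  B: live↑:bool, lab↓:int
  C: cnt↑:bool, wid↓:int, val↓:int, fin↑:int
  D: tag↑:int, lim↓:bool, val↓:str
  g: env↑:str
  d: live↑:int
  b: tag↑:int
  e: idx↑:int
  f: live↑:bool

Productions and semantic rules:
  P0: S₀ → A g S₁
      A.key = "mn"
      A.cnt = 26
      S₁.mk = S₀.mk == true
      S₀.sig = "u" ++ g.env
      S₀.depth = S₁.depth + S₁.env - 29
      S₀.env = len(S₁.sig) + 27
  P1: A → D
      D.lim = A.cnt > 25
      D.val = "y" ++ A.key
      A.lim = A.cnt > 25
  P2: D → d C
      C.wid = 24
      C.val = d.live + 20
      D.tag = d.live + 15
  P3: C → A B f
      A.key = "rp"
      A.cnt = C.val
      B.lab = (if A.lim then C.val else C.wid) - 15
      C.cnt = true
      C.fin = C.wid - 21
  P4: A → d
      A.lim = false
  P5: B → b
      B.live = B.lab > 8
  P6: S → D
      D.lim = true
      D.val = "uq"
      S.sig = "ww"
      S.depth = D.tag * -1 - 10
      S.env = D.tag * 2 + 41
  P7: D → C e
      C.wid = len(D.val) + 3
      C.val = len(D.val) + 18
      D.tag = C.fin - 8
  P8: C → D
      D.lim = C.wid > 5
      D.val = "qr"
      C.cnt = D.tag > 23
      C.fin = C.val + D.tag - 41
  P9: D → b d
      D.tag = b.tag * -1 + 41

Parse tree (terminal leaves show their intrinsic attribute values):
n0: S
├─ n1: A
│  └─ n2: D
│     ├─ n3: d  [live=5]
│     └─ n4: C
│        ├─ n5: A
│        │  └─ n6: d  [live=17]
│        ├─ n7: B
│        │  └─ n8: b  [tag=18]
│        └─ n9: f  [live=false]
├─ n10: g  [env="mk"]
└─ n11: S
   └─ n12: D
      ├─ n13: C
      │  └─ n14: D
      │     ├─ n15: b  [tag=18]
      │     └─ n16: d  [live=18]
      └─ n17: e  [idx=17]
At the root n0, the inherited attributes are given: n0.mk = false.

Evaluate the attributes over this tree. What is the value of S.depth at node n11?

1. n0.mk = false  [given at root]
2. n1.key = "mn"  ["mn"]
3. n1.cnt = 26  [26]
4. n2.lim = true  [A.cnt > 25]
5. n2.val = "ymn"  ["y" ++ A.key]
6. n3.live = 5  [terminal]
7. n4.wid = 24  [24]
8. n4.val = 25  [d.live + 20]
9. n5.key = "rp"  ["rp"]
10. n5.cnt = 25  [C.val]
11. n6.live = 17  [terminal]
12. n5.lim = false  [false]
13. n7.lab = 9  [(if A.lim then C.val else C.wid) - 15]
14. n8.tag = 18  [terminal]
15. n7.live = true  [B.lab > 8]
16. n9.live = false  [terminal]
17. n4.cnt = true  [true]
18. n4.fin = 3  [C.wid - 21]
19. n2.tag = 20  [d.live + 15]
20. n1.lim = true  [A.cnt > 25]
21. n10.env = "mk"  [terminal]
22. n11.mk = false  [S₀.mk == true]
23. n12.lim = true  [true]
24. n12.val = "uq"  ["uq"]
25. n13.wid = 5  [len(D.val) + 3]
26. n13.val = 20  [len(D.val) + 18]
27. n14.lim = false  [C.wid > 5]
28. n14.val = "qr"  ["qr"]
29. n15.tag = 18  [terminal]
30. n16.live = 18  [terminal]
31. n14.tag = 23  [b.tag * -1 + 41]
32. n13.cnt = false  [D.tag > 23]
33. n13.fin = 2  [C.val + D.tag - 41]
34. n17.idx = 17  [terminal]
35. n12.tag = -6  [C.fin - 8]
36. n11.sig = "ww"  ["ww"]
37. n11.depth = -4  [D.tag * -1 - 10]
38. n11.env = 29  [D.tag * 2 + 41]
39. n0.sig = "umk"  ["u" ++ g.env]
40. n0.depth = -4  [S₁.depth + S₁.env - 29]
41. n0.env = 29  [len(S₁.sig) + 27]

-4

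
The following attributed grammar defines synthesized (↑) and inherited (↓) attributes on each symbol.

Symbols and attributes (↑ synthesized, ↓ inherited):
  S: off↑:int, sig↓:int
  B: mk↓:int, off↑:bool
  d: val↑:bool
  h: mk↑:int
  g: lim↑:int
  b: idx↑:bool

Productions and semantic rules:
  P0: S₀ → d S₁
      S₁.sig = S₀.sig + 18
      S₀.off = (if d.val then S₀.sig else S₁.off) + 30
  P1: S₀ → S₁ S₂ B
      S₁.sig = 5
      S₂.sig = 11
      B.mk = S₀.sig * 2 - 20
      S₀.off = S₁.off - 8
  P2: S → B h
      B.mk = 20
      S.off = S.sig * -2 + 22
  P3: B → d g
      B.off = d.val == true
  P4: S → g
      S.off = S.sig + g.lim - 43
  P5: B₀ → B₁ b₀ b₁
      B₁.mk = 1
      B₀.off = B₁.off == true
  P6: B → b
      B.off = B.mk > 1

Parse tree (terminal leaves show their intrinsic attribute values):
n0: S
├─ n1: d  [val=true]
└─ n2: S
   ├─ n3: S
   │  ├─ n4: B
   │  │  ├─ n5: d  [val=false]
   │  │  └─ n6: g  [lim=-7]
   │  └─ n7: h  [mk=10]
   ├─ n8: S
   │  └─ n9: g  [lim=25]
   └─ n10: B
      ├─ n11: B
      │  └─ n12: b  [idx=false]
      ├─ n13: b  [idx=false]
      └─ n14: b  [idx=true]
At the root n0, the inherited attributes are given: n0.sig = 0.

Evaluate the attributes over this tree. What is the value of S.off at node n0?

1. n0.sig = 0  [given at root]
2. n1.val = true  [terminal]
3. n2.sig = 18  [S₀.sig + 18]
4. n3.sig = 5  [5]
5. n4.mk = 20  [20]
6. n5.val = false  [terminal]
7. n6.lim = -7  [terminal]
8. n4.off = false  [d.val == true]
9. n7.mk = 10  [terminal]
10. n3.off = 12  [S.sig * -2 + 22]
11. n8.sig = 11  [11]
12. n9.lim = 25  [terminal]
13. n8.off = -7  [S.sig + g.lim - 43]
14. n10.mk = 16  [S₀.sig * 2 - 20]
15. n11.mk = 1  [1]
16. n12.idx = false  [terminal]
17. n11.off = false  [B.mk > 1]
18. n13.idx = false  [terminal]
19. n14.idx = true  [terminal]
20. n10.off = false  [B₁.off == true]
21. n2.off = 4  [S₁.off - 8]
22. n0.off = 30  [(if d.val then S₀.sig else S₁.off) + 30]

30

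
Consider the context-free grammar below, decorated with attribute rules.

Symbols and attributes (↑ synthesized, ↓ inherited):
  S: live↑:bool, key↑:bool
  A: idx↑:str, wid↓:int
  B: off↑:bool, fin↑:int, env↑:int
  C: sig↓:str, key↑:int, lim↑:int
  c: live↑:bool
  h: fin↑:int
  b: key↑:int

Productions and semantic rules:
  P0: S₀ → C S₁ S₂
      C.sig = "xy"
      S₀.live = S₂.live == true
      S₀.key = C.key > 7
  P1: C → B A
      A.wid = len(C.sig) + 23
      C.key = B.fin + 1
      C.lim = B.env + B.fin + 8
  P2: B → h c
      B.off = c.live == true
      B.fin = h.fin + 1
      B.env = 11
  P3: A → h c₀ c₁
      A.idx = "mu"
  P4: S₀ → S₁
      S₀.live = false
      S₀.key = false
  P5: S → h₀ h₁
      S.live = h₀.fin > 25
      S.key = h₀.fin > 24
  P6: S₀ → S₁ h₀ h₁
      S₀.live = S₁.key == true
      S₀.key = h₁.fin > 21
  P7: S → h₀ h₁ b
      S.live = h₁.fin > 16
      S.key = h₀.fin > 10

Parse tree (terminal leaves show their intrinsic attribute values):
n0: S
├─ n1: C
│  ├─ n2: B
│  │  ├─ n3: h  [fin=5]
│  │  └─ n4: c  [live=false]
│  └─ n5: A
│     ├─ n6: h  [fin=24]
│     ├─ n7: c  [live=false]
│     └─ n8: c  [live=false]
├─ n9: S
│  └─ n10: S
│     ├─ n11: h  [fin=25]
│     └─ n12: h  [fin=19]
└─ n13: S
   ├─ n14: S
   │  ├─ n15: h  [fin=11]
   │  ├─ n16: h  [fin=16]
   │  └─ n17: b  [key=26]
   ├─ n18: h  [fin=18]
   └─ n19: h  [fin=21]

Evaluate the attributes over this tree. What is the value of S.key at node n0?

false

1. n1.sig = "xy"  ["xy"]
2. n3.fin = 5  [terminal]
3. n4.live = false  [terminal]
4. n2.off = false  [c.live == true]
5. n2.fin = 6  [h.fin + 1]
6. n2.env = 11  [11]
7. n5.wid = 25  [len(C.sig) + 23]
8. n6.fin = 24  [terminal]
9. n7.live = false  [terminal]
10. n8.live = false  [terminal]
11. n5.idx = "mu"  ["mu"]
12. n1.key = 7  [B.fin + 1]
13. n1.lim = 25  [B.env + B.fin + 8]
14. n11.fin = 25  [terminal]
15. n12.fin = 19  [terminal]
16. n10.live = false  [h₀.fin > 25]
17. n10.key = true  [h₀.fin > 24]
18. n9.live = false  [false]
19. n9.key = false  [false]
20. n15.fin = 11  [terminal]
21. n16.fin = 16  [terminal]
22. n17.key = 26  [terminal]
23. n14.live = false  [h₁.fin > 16]
24. n14.key = true  [h₀.fin > 10]
25. n18.fin = 18  [terminal]
26. n19.fin = 21  [terminal]
27. n13.live = true  [S₁.key == true]
28. n13.key = false  [h₁.fin > 21]
29. n0.live = true  [S₂.live == true]
30. n0.key = false  [C.key > 7]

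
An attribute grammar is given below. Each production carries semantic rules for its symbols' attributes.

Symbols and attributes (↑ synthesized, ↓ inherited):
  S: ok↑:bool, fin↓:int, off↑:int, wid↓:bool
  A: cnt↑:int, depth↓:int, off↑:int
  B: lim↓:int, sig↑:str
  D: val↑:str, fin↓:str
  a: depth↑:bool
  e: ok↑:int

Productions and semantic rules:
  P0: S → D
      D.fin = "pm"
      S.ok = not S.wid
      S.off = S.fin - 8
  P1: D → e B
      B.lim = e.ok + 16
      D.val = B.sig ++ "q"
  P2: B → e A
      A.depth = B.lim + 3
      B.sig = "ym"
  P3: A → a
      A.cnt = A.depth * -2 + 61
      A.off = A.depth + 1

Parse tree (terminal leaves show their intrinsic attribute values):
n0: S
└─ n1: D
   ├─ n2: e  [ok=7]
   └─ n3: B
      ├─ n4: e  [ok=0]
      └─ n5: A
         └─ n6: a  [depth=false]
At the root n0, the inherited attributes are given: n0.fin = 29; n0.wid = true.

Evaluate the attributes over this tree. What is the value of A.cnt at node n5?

1. n0.fin = 29  [given at root]
2. n0.wid = true  [given at root]
3. n1.fin = "pm"  ["pm"]
4. n2.ok = 7  [terminal]
5. n3.lim = 23  [e.ok + 16]
6. n4.ok = 0  [terminal]
7. n5.depth = 26  [B.lim + 3]
8. n6.depth = false  [terminal]
9. n5.cnt = 9  [A.depth * -2 + 61]
10. n5.off = 27  [A.depth + 1]
11. n3.sig = "ym"  ["ym"]
12. n1.val = "ymq"  [B.sig ++ "q"]
13. n0.ok = false  [not S.wid]
14. n0.off = 21  [S.fin - 8]

9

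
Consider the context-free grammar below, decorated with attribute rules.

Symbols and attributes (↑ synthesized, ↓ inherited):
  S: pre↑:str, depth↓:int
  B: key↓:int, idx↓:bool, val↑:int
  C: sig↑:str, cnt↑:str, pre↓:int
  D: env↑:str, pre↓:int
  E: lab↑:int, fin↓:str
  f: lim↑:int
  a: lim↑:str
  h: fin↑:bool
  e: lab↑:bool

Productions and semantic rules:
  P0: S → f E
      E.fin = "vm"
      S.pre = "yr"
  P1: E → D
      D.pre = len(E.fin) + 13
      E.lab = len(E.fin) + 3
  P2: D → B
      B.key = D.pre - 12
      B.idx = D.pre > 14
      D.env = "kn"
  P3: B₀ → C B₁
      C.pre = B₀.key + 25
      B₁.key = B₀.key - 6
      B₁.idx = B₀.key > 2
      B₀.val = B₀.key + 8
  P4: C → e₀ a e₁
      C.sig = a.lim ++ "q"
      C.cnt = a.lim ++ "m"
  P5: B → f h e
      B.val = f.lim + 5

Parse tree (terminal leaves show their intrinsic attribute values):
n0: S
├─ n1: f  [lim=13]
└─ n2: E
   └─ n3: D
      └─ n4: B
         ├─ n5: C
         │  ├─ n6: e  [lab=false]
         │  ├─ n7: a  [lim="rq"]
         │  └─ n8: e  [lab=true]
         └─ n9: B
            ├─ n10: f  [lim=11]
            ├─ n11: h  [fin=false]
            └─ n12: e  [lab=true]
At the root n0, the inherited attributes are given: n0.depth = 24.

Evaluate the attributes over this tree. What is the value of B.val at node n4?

1. n0.depth = 24  [given at root]
2. n1.lim = 13  [terminal]
3. n2.fin = "vm"  ["vm"]
4. n3.pre = 15  [len(E.fin) + 13]
5. n4.key = 3  [D.pre - 12]
6. n4.idx = true  [D.pre > 14]
7. n5.pre = 28  [B₀.key + 25]
8. n6.lab = false  [terminal]
9. n7.lim = "rq"  [terminal]
10. n8.lab = true  [terminal]
11. n5.sig = "rqq"  [a.lim ++ "q"]
12. n5.cnt = "rqm"  [a.lim ++ "m"]
13. n9.key = -3  [B₀.key - 6]
14. n9.idx = true  [B₀.key > 2]
15. n10.lim = 11  [terminal]
16. n11.fin = false  [terminal]
17. n12.lab = true  [terminal]
18. n9.val = 16  [f.lim + 5]
19. n4.val = 11  [B₀.key + 8]
20. n3.env = "kn"  ["kn"]
21. n2.lab = 5  [len(E.fin) + 3]
22. n0.pre = "yr"  ["yr"]

11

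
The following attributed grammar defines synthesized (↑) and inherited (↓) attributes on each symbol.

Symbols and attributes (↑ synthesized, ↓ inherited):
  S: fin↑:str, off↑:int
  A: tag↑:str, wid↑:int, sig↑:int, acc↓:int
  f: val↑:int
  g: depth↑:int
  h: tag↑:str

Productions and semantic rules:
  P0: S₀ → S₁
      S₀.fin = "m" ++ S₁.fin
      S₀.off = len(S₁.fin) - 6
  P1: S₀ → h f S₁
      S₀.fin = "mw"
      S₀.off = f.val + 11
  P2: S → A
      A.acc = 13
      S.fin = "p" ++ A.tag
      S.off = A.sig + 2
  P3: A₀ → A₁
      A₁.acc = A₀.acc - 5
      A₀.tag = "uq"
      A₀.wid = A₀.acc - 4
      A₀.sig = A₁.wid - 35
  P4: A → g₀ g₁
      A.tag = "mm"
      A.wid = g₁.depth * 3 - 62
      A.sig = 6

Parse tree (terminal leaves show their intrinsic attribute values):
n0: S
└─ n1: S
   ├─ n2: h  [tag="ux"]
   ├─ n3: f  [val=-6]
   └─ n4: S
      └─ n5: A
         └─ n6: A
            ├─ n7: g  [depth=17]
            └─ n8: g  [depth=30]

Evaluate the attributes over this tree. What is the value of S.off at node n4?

1. n2.tag = "ux"  [terminal]
2. n3.val = -6  [terminal]
3. n5.acc = 13  [13]
4. n6.acc = 8  [A₀.acc - 5]
5. n7.depth = 17  [terminal]
6. n8.depth = 30  [terminal]
7. n6.tag = "mm"  ["mm"]
8. n6.wid = 28  [g₁.depth * 3 - 62]
9. n6.sig = 6  [6]
10. n5.tag = "uq"  ["uq"]
11. n5.wid = 9  [A₀.acc - 4]
12. n5.sig = -7  [A₁.wid - 35]
13. n4.fin = "puq"  ["p" ++ A.tag]
14. n4.off = -5  [A.sig + 2]
15. n1.fin = "mw"  ["mw"]
16. n1.off = 5  [f.val + 11]
17. n0.fin = "mmw"  ["m" ++ S₁.fin]
18. n0.off = -4  [len(S₁.fin) - 6]

-5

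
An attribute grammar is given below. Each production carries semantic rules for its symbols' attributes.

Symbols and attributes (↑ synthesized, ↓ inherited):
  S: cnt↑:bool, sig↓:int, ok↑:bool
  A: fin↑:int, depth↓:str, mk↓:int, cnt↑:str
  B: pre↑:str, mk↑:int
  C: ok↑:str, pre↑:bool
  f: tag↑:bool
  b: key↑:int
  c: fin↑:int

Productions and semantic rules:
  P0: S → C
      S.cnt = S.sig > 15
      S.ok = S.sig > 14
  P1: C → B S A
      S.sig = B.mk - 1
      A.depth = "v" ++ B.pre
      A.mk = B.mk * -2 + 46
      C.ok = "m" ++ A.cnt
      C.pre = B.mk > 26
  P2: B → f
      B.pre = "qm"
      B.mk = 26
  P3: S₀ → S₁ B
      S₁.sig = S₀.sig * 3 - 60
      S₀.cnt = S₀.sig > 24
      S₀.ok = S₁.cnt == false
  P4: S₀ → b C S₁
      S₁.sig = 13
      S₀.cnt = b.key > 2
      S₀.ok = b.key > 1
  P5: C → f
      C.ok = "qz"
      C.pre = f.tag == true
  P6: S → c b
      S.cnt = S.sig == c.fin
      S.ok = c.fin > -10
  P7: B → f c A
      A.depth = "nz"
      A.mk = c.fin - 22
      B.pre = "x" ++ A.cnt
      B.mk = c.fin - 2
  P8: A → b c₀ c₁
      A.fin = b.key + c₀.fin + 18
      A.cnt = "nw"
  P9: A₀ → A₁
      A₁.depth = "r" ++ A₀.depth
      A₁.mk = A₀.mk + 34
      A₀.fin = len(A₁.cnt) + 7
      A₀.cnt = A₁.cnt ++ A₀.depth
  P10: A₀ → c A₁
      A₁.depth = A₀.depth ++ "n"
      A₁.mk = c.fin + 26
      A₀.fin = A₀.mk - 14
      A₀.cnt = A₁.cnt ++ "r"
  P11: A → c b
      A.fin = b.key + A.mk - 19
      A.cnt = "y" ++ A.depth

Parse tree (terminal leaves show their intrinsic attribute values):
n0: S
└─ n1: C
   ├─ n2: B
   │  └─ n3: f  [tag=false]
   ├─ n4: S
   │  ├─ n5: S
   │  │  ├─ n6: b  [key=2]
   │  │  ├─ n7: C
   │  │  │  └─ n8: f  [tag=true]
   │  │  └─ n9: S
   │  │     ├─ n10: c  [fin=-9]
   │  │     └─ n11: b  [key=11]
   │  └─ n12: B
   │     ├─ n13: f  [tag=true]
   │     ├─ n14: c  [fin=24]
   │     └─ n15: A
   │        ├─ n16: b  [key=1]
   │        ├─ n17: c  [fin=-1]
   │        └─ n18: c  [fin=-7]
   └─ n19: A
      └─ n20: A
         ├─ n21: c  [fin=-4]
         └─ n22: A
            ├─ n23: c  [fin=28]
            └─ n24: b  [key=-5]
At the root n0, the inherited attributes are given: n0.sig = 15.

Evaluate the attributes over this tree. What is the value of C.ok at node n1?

"myrvqmnrvqm"

1. n0.sig = 15  [given at root]
2. n3.tag = false  [terminal]
3. n2.pre = "qm"  ["qm"]
4. n2.mk = 26  [26]
5. n4.sig = 25  [B.mk - 1]
6. n5.sig = 15  [S₀.sig * 3 - 60]
7. n6.key = 2  [terminal]
8. n8.tag = true  [terminal]
9. n7.ok = "qz"  ["qz"]
10. n7.pre = true  [f.tag == true]
11. n9.sig = 13  [13]
12. n10.fin = -9  [terminal]
13. n11.key = 11  [terminal]
14. n9.cnt = false  [S.sig == c.fin]
15. n9.ok = true  [c.fin > -10]
16. n5.cnt = false  [b.key > 2]
17. n5.ok = true  [b.key > 1]
18. n13.tag = true  [terminal]
19. n14.fin = 24  [terminal]
20. n15.depth = "nz"  ["nz"]
21. n15.mk = 2  [c.fin - 22]
22. n16.key = 1  [terminal]
23. n17.fin = -1  [terminal]
24. n18.fin = -7  [terminal]
25. n15.fin = 18  [b.key + c₀.fin + 18]
26. n15.cnt = "nw"  ["nw"]
27. n12.pre = "xnw"  ["x" ++ A.cnt]
28. n12.mk = 22  [c.fin - 2]
29. n4.cnt = true  [S₀.sig > 24]
30. n4.ok = true  [S₁.cnt == false]
31. n19.depth = "vqm"  ["v" ++ B.pre]
32. n19.mk = -6  [B.mk * -2 + 46]
33. n20.depth = "rvqm"  ["r" ++ A₀.depth]
34. n20.mk = 28  [A₀.mk + 34]
35. n21.fin = -4  [terminal]
36. n22.depth = "rvqmn"  [A₀.depth ++ "n"]
37. n22.mk = 22  [c.fin + 26]
38. n23.fin = 28  [terminal]
39. n24.key = -5  [terminal]
40. n22.fin = -2  [b.key + A.mk - 19]
41. n22.cnt = "yrvqmn"  ["y" ++ A.depth]
42. n20.fin = 14  [A₀.mk - 14]
43. n20.cnt = "yrvqmnr"  [A₁.cnt ++ "r"]
44. n19.fin = 14  [len(A₁.cnt) + 7]
45. n19.cnt = "yrvqmnrvqm"  [A₁.cnt ++ A₀.depth]
46. n1.ok = "myrvqmnrvqm"  ["m" ++ A.cnt]
47. n1.pre = false  [B.mk > 26]
48. n0.cnt = false  [S.sig > 15]
49. n0.ok = true  [S.sig > 14]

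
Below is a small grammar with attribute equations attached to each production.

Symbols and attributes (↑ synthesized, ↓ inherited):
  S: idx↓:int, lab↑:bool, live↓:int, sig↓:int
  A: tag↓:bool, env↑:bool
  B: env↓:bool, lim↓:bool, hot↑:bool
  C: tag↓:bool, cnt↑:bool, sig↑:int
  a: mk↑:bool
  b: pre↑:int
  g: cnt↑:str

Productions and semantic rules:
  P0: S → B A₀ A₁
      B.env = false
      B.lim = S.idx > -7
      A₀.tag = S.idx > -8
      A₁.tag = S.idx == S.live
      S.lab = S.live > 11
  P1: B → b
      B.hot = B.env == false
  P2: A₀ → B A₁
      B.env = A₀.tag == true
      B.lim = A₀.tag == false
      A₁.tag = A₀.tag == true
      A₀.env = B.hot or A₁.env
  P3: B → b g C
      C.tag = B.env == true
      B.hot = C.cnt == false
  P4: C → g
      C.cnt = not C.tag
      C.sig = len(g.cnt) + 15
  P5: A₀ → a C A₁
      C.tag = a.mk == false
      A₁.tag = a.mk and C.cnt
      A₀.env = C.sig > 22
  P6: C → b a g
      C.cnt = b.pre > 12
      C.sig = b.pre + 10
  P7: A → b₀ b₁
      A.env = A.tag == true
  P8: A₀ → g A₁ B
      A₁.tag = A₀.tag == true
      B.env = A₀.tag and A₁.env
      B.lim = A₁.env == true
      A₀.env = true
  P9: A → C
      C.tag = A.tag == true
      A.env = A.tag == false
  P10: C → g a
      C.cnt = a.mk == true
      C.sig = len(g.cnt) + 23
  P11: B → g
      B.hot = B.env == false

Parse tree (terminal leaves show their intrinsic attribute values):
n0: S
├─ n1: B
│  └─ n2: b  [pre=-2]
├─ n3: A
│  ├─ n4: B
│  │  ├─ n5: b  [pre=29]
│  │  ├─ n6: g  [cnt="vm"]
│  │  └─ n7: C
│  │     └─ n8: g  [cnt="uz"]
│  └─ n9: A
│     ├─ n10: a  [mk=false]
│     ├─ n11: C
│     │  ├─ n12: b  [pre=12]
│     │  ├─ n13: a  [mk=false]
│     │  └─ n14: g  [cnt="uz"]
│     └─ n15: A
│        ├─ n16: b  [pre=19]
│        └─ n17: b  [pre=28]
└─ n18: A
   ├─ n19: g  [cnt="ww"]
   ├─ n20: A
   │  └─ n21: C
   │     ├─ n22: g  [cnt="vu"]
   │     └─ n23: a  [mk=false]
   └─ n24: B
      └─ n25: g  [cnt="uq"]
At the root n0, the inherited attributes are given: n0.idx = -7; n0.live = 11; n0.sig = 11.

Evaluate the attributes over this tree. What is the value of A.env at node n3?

true

1. n0.idx = -7  [given at root]
2. n0.live = 11  [given at root]
3. n0.sig = 11  [given at root]
4. n1.env = false  [false]
5. n1.lim = false  [S.idx > -7]
6. n2.pre = -2  [terminal]
7. n1.hot = true  [B.env == false]
8. n3.tag = true  [S.idx > -8]
9. n4.env = true  [A₀.tag == true]
10. n4.lim = false  [A₀.tag == false]
11. n5.pre = 29  [terminal]
12. n6.cnt = "vm"  [terminal]
13. n7.tag = true  [B.env == true]
14. n8.cnt = "uz"  [terminal]
15. n7.cnt = false  [not C.tag]
16. n7.sig = 17  [len(g.cnt) + 15]
17. n4.hot = true  [C.cnt == false]
18. n9.tag = true  [A₀.tag == true]
19. n10.mk = false  [terminal]
20. n11.tag = true  [a.mk == false]
21. n12.pre = 12  [terminal]
22. n13.mk = false  [terminal]
23. n14.cnt = "uz"  [terminal]
24. n11.cnt = false  [b.pre > 12]
25. n11.sig = 22  [b.pre + 10]
26. n15.tag = false  [a.mk and C.cnt]
27. n16.pre = 19  [terminal]
28. n17.pre = 28  [terminal]
29. n15.env = false  [A.tag == true]
30. n9.env = false  [C.sig > 22]
31. n3.env = true  [B.hot or A₁.env]
32. n18.tag = false  [S.idx == S.live]
33. n19.cnt = "ww"  [terminal]
34. n20.tag = false  [A₀.tag == true]
35. n21.tag = false  [A.tag == true]
36. n22.cnt = "vu"  [terminal]
37. n23.mk = false  [terminal]
38. n21.cnt = false  [a.mk == true]
39. n21.sig = 25  [len(g.cnt) + 23]
40. n20.env = true  [A.tag == false]
41. n24.env = false  [A₀.tag and A₁.env]
42. n24.lim = true  [A₁.env == true]
43. n25.cnt = "uq"  [terminal]
44. n24.hot = true  [B.env == false]
45. n18.env = true  [true]
46. n0.lab = false  [S.live > 11]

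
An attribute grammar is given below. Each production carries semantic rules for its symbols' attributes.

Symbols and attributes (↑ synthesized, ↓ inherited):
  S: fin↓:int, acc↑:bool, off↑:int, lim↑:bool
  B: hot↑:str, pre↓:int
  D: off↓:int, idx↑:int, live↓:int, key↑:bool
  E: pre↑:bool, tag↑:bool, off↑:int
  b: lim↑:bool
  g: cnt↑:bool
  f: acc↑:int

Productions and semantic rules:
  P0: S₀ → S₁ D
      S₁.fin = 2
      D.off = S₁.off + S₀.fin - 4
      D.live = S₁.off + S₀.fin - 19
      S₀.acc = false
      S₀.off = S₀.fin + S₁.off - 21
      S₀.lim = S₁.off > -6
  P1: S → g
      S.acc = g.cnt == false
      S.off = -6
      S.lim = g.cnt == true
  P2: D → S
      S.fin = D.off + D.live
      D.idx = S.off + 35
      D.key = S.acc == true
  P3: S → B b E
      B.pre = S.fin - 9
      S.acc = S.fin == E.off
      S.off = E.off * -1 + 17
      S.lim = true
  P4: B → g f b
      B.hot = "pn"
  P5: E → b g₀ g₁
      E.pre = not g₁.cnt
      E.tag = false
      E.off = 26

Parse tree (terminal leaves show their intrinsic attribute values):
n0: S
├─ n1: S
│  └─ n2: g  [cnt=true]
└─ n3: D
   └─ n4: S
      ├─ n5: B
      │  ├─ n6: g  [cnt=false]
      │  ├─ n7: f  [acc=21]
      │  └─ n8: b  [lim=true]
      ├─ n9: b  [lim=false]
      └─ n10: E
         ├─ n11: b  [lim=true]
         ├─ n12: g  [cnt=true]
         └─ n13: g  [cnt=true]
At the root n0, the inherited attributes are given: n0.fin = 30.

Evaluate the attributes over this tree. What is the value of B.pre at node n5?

1. n0.fin = 30  [given at root]
2. n1.fin = 2  [2]
3. n2.cnt = true  [terminal]
4. n1.acc = false  [g.cnt == false]
5. n1.off = -6  [-6]
6. n1.lim = true  [g.cnt == true]
7. n3.off = 20  [S₁.off + S₀.fin - 4]
8. n3.live = 5  [S₁.off + S₀.fin - 19]
9. n4.fin = 25  [D.off + D.live]
10. n5.pre = 16  [S.fin - 9]
11. n6.cnt = false  [terminal]
12. n7.acc = 21  [terminal]
13. n8.lim = true  [terminal]
14. n5.hot = "pn"  ["pn"]
15. n9.lim = false  [terminal]
16. n11.lim = true  [terminal]
17. n12.cnt = true  [terminal]
18. n13.cnt = true  [terminal]
19. n10.pre = false  [not g₁.cnt]
20. n10.tag = false  [false]
21. n10.off = 26  [26]
22. n4.acc = false  [S.fin == E.off]
23. n4.off = -9  [E.off * -1 + 17]
24. n4.lim = true  [true]
25. n3.idx = 26  [S.off + 35]
26. n3.key = false  [S.acc == true]
27. n0.acc = false  [false]
28. n0.off = 3  [S₀.fin + S₁.off - 21]
29. n0.lim = false  [S₁.off > -6]

16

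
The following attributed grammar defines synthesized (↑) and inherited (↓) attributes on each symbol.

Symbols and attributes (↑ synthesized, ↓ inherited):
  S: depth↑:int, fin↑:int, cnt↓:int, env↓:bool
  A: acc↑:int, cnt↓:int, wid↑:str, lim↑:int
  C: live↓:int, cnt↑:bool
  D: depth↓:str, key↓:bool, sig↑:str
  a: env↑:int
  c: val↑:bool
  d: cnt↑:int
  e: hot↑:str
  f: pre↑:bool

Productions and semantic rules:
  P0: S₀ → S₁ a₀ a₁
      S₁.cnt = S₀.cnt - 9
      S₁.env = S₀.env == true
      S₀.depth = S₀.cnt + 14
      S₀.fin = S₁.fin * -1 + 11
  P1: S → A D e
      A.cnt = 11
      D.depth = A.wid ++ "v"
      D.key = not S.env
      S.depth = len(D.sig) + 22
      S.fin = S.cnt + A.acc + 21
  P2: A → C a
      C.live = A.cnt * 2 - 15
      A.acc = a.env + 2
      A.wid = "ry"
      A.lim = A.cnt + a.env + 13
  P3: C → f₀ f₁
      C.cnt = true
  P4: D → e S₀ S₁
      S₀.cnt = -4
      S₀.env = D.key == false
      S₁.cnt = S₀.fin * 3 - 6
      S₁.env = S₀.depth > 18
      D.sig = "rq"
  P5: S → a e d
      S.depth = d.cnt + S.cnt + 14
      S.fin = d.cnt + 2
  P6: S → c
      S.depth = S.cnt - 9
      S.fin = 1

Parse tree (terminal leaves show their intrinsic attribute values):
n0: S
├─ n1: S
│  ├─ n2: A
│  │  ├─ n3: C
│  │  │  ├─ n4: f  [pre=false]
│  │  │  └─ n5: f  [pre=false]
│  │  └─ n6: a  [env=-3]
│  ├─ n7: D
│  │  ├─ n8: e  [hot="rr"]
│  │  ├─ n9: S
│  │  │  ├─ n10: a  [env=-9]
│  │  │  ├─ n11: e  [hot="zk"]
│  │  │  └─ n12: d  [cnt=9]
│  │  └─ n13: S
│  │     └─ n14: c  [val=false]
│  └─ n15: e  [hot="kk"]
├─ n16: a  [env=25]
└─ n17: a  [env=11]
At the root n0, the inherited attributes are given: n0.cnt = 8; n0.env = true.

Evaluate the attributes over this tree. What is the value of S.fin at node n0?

-8

1. n0.cnt = 8  [given at root]
2. n0.env = true  [given at root]
3. n1.cnt = -1  [S₀.cnt - 9]
4. n1.env = true  [S₀.env == true]
5. n2.cnt = 11  [11]
6. n3.live = 7  [A.cnt * 2 - 15]
7. n4.pre = false  [terminal]
8. n5.pre = false  [terminal]
9. n3.cnt = true  [true]
10. n6.env = -3  [terminal]
11. n2.acc = -1  [a.env + 2]
12. n2.wid = "ry"  ["ry"]
13. n2.lim = 21  [A.cnt + a.env + 13]
14. n7.depth = "ryv"  [A.wid ++ "v"]
15. n7.key = false  [not S.env]
16. n8.hot = "rr"  [terminal]
17. n9.cnt = -4  [-4]
18. n9.env = true  [D.key == false]
19. n10.env = -9  [terminal]
20. n11.hot = "zk"  [terminal]
21. n12.cnt = 9  [terminal]
22. n9.depth = 19  [d.cnt + S.cnt + 14]
23. n9.fin = 11  [d.cnt + 2]
24. n13.cnt = 27  [S₀.fin * 3 - 6]
25. n13.env = true  [S₀.depth > 18]
26. n14.val = false  [terminal]
27. n13.depth = 18  [S.cnt - 9]
28. n13.fin = 1  [1]
29. n7.sig = "rq"  ["rq"]
30. n15.hot = "kk"  [terminal]
31. n1.depth = 24  [len(D.sig) + 22]
32. n1.fin = 19  [S.cnt + A.acc + 21]
33. n16.env = 25  [terminal]
34. n17.env = 11  [terminal]
35. n0.depth = 22  [S₀.cnt + 14]
36. n0.fin = -8  [S₁.fin * -1 + 11]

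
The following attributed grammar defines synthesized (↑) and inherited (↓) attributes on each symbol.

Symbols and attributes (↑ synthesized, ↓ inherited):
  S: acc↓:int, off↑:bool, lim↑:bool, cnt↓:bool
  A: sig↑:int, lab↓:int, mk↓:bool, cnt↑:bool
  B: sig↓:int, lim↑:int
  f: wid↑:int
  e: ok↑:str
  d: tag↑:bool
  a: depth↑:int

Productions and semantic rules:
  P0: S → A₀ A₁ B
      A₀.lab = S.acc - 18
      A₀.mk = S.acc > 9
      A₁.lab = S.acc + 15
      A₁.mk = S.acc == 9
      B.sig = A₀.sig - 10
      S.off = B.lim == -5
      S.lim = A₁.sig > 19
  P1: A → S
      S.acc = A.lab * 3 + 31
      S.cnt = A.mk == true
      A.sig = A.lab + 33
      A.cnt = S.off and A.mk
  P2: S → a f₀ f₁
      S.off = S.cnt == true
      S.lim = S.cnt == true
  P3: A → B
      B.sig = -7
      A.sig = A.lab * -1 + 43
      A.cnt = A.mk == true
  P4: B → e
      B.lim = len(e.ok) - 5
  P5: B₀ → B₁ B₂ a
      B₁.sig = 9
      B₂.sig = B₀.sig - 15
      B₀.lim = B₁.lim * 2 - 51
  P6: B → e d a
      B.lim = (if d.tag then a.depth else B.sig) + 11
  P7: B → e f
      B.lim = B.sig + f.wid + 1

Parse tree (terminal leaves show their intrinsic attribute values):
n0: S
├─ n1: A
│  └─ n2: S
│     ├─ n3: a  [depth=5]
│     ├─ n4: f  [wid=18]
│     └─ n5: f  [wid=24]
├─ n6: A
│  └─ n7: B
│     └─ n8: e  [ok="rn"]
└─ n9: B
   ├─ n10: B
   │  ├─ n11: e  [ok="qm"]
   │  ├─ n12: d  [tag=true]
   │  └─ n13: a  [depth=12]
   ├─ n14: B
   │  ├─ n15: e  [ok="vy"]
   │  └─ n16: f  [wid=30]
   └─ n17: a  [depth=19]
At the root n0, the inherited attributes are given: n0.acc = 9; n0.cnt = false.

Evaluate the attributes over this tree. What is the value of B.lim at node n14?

1. n0.acc = 9  [given at root]
2. n0.cnt = false  [given at root]
3. n1.lab = -9  [S.acc - 18]
4. n1.mk = false  [S.acc > 9]
5. n2.acc = 4  [A.lab * 3 + 31]
6. n2.cnt = false  [A.mk == true]
7. n3.depth = 5  [terminal]
8. n4.wid = 18  [terminal]
9. n5.wid = 24  [terminal]
10. n2.off = false  [S.cnt == true]
11. n2.lim = false  [S.cnt == true]
12. n1.sig = 24  [A.lab + 33]
13. n1.cnt = false  [S.off and A.mk]
14. n6.lab = 24  [S.acc + 15]
15. n6.mk = true  [S.acc == 9]
16. n7.sig = -7  [-7]
17. n8.ok = "rn"  [terminal]
18. n7.lim = -3  [len(e.ok) - 5]
19. n6.sig = 19  [A.lab * -1 + 43]
20. n6.cnt = true  [A.mk == true]
21. n9.sig = 14  [A₀.sig - 10]
22. n10.sig = 9  [9]
23. n11.ok = "qm"  [terminal]
24. n12.tag = true  [terminal]
25. n13.depth = 12  [terminal]
26. n10.lim = 23  [(if d.tag then a.depth else B.sig) + 11]
27. n14.sig = -1  [B₀.sig - 15]
28. n15.ok = "vy"  [terminal]
29. n16.wid = 30  [terminal]
30. n14.lim = 30  [B.sig + f.wid + 1]
31. n17.depth = 19  [terminal]
32. n9.lim = -5  [B₁.lim * 2 - 51]
33. n0.off = true  [B.lim == -5]
34. n0.lim = false  [A₁.sig > 19]

30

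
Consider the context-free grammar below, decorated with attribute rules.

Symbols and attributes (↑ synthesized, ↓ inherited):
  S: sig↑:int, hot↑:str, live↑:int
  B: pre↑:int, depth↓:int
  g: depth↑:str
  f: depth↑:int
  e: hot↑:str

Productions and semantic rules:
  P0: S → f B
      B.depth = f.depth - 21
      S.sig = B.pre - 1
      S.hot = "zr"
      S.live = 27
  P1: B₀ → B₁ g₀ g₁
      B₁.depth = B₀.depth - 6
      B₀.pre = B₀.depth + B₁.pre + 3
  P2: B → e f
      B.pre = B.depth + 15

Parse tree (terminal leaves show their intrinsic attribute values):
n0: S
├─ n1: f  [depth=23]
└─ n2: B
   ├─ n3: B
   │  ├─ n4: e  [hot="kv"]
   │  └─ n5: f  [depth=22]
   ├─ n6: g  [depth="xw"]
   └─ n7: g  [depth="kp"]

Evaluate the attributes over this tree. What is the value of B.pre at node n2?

16

1. n1.depth = 23  [terminal]
2. n2.depth = 2  [f.depth - 21]
3. n3.depth = -4  [B₀.depth - 6]
4. n4.hot = "kv"  [terminal]
5. n5.depth = 22  [terminal]
6. n3.pre = 11  [B.depth + 15]
7. n6.depth = "xw"  [terminal]
8. n7.depth = "kp"  [terminal]
9. n2.pre = 16  [B₀.depth + B₁.pre + 3]
10. n0.sig = 15  [B.pre - 1]
11. n0.hot = "zr"  ["zr"]
12. n0.live = 27  [27]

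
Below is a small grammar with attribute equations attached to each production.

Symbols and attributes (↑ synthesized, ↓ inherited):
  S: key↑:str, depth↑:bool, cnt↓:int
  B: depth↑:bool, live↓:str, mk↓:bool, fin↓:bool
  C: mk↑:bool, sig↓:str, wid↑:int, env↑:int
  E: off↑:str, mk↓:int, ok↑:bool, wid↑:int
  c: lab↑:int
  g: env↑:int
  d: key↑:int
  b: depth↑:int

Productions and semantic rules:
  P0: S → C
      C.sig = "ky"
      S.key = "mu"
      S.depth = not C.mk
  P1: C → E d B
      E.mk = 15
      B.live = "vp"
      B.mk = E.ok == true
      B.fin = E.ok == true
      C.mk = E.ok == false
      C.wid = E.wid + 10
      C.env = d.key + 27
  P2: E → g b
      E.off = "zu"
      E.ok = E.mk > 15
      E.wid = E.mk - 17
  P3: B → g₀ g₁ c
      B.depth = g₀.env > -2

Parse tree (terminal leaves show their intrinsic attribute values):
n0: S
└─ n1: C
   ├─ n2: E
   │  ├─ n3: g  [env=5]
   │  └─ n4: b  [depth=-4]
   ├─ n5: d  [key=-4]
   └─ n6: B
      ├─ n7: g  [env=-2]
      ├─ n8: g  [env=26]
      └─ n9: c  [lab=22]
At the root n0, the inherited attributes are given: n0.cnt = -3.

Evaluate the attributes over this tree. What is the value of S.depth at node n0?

false

1. n0.cnt = -3  [given at root]
2. n1.sig = "ky"  ["ky"]
3. n2.mk = 15  [15]
4. n3.env = 5  [terminal]
5. n4.depth = -4  [terminal]
6. n2.off = "zu"  ["zu"]
7. n2.ok = false  [E.mk > 15]
8. n2.wid = -2  [E.mk - 17]
9. n5.key = -4  [terminal]
10. n6.live = "vp"  ["vp"]
11. n6.mk = false  [E.ok == true]
12. n6.fin = false  [E.ok == true]
13. n7.env = -2  [terminal]
14. n8.env = 26  [terminal]
15. n9.lab = 22  [terminal]
16. n6.depth = false  [g₀.env > -2]
17. n1.mk = true  [E.ok == false]
18. n1.wid = 8  [E.wid + 10]
19. n1.env = 23  [d.key + 27]
20. n0.key = "mu"  ["mu"]
21. n0.depth = false  [not C.mk]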